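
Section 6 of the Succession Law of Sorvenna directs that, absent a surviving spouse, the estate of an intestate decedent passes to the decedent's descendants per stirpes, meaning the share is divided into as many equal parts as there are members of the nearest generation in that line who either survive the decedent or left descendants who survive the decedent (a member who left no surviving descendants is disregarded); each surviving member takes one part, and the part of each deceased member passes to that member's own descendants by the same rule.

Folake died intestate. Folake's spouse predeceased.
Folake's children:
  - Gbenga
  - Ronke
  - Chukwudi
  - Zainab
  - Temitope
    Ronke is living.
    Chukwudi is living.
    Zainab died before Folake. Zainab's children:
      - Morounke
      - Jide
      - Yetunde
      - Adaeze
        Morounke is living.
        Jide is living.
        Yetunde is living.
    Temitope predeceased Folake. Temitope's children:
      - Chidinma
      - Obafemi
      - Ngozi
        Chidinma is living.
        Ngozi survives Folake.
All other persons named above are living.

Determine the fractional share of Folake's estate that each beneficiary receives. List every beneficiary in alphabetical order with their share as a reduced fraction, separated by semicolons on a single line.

There is no surviving spouse, so the entire estate passes to Folake's descendants per stirpes.
The estate is divided into 5 equal shares of 1/5 among Gbenga, Ronke, Chukwudi, Zainab, Temitope.
Gbenga is living and takes 1/5.
Ronke is living and takes 1/5.
Chukwudi is living and takes 1/5.
Zainab predeceased; the 1/5 allotted to Zainab's branch passes to Zainab's issue by representation.
The 1/5 is divided into 4 equal shares of 1/20 among Morounke, Jide, Yetunde, Adaeze.
Morounke is living and takes 1/20.
Jide is living and takes 1/20.
Yetunde is living and takes 1/20.
Adaeze is living and takes 1/20.
Temitope predeceased; the 1/5 allotted to Temitope's branch passes to Temitope's issue by representation.
The 1/5 is divided into 3 equal shares of 1/15 among Chidinma, Obafemi, Ngozi.
Chidinma is living and takes 1/15.
Obafemi is living and takes 1/15.
Ngozi is living and takes 1/15.

Adaeze 1/20; Chidinma 1/15; Chukwudi 1/5; Gbenga 1/5; Jide 1/20; Morounke 1/20; Ngozi 1/15; Obafemi 1/15; Ronke 1/5; Yetunde 1/20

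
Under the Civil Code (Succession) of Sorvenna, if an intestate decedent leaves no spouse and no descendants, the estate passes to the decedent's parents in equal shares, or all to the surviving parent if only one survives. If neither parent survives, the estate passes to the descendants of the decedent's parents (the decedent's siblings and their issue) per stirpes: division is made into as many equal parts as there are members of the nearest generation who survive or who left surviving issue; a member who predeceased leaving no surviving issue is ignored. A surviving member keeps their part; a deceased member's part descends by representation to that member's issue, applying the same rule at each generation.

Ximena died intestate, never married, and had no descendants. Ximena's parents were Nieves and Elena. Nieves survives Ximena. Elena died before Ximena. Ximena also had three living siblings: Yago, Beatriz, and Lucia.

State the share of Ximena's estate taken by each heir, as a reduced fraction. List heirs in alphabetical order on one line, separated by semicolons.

Nieves 1

Only one parent, Nieves, survives, so Nieves takes the entire estate. The siblings take nothing because a surviving parent has priority.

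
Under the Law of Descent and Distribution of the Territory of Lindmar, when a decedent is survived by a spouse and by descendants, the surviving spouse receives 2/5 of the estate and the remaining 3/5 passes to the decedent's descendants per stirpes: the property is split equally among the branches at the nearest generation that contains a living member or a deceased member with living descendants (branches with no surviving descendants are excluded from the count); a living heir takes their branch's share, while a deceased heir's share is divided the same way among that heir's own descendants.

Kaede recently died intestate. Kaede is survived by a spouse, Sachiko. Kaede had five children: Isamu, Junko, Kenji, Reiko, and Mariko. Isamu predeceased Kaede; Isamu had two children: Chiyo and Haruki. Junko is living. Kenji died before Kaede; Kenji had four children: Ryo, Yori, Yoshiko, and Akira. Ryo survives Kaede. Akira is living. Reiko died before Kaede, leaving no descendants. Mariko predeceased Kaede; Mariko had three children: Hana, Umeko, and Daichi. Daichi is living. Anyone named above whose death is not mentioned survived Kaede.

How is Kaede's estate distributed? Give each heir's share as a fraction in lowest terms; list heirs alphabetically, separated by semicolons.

Sachiko, as surviving spouse, takes 2/5.
The remaining 3/5 passes to Kaede's descendants per stirpes.
Reiko left no surviving issue, so that branch lapses and is disregarded.
The 3/5 is divided into 4 equal shares of 3/20 among Isamu, Junko, Kenji, Mariko.
Isamu predeceased; the 3/20 allotted to Isamu's branch passes to Isamu's issue by representation.
The 3/20 is divided into 2 equal shares of 3/40 among Chiyo, Haruki.
Chiyo is living and takes 3/40.
Haruki is living and takes 3/40.
Junko is living and takes 3/20.
Kenji predeceased; the 3/20 allotted to Kenji's branch passes to Kenji's issue by representation.
The 3/20 is divided into 4 equal shares of 3/80 among Ryo, Yori, Yoshiko, Akira.
Ryo is living and takes 3/80.
Yori is living and takes 3/80.
Yoshiko is living and takes 3/80.
Akira is living and takes 3/80.
Mariko predeceased; the 3/20 allotted to Mariko's branch passes to Mariko's issue by representation.
The 3/20 is divided into 3 equal shares of 1/20 among Hana, Umeko, Daichi.
Hana is living and takes 1/20.
Umeko is living and takes 1/20.
Daichi is living and takes 1/20.

Akira 3/80; Chiyo 3/40; Daichi 1/20; Hana 1/20; Haruki 3/40; Junko 3/20; Ryo 3/80; Sachiko 2/5; Umeko 1/20; Yori 3/80; Yoshiko 3/80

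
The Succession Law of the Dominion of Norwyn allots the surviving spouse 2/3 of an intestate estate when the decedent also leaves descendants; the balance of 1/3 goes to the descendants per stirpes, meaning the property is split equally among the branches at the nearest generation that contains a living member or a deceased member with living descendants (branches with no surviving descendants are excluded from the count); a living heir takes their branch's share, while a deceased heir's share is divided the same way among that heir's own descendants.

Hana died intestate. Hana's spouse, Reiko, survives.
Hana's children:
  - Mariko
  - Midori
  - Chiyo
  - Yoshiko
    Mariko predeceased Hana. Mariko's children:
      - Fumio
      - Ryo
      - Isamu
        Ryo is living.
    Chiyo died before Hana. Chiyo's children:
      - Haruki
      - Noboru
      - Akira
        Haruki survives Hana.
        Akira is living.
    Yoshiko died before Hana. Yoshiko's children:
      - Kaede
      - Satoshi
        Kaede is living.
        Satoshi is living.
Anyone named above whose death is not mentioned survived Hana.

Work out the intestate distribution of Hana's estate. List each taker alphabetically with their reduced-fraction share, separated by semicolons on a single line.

Akira 1/36; Fumio 1/36; Haruki 1/36; Isamu 1/36; Kaede 1/24; Midori 1/12; Noboru 1/36; Reiko 2/3; Ryo 1/36; Satoshi 1/24

Reiko, as surviving spouse, takes 2/3.
The remaining 1/3 passes to Hana's descendants per stirpes.
The 1/3 is divided into 4 equal shares of 1/12 among Mariko, Midori, Chiyo, Yoshiko.
Mariko predeceased; the 1/12 allotted to Mariko's branch passes to Mariko's issue by representation.
The 1/12 is divided into 3 equal shares of 1/36 among Fumio, Ryo, Isamu.
Fumio is living and takes 1/36.
Ryo is living and takes 1/36.
Isamu is living and takes 1/36.
Midori is living and takes 1/12.
Chiyo predeceased; the 1/12 allotted to Chiyo's branch passes to Chiyo's issue by representation.
The 1/12 is divided into 3 equal shares of 1/36 among Haruki, Noboru, Akira.
Haruki is living and takes 1/36.
Noboru is living and takes 1/36.
Akira is living and takes 1/36.
Yoshiko predeceased; the 1/12 allotted to Yoshiko's branch passes to Yoshiko's issue by representation.
The 1/12 is divided into 2 equal shares of 1/24 among Kaede, Satoshi.
Kaede is living and takes 1/24.
Satoshi is living and takes 1/24.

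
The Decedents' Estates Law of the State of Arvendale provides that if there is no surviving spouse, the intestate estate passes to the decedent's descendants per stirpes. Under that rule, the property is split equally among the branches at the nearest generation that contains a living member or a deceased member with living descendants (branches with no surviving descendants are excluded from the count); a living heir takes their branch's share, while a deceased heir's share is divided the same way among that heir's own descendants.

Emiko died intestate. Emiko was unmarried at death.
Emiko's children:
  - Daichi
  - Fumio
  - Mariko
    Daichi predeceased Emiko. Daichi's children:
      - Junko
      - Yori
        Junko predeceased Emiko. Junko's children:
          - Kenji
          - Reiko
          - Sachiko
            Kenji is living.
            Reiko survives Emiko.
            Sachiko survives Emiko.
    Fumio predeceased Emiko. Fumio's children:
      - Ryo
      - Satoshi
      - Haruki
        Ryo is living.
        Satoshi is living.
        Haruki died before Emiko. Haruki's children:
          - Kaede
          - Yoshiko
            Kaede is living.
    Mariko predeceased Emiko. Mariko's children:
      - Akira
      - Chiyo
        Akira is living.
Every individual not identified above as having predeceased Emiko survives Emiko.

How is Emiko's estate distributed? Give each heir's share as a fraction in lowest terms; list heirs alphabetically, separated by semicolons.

Akira 1/6; Chiyo 1/6; Kaede 1/18; Kenji 1/18; Reiko 1/18; Ryo 1/9; Sachiko 1/18; Satoshi 1/9; Yori 1/6; Yoshiko 1/18

There is no surviving spouse, so the entire estate passes to Emiko's descendants per stirpes.
The estate is divided into 3 equal shares of 1/3 among Daichi, Fumio, Mariko.
Daichi predeceased; the 1/3 allotted to Daichi's branch passes to Daichi's issue by representation.
The 1/3 is divided into 2 equal shares of 1/6 among Junko, Yori.
Junko predeceased; the 1/6 allotted to Junko's branch passes to Junko's issue by representation.
The 1/6 is divided into 3 equal shares of 1/18 among Kenji, Reiko, Sachiko.
Kenji is living and takes 1/18.
Reiko is living and takes 1/18.
Sachiko is living and takes 1/18.
Yori is living and takes 1/6.
Fumio predeceased; the 1/3 allotted to Fumio's branch passes to Fumio's issue by representation.
The 1/3 is divided into 3 equal shares of 1/9 among Ryo, Satoshi, Haruki.
Ryo is living and takes 1/9.
Satoshi is living and takes 1/9.
Haruki predeceased; the 1/9 allotted to Haruki's branch passes to Haruki's issue by representation.
The 1/9 is divided into 2 equal shares of 1/18 among Kaede, Yoshiko.
Kaede is living and takes 1/18.
Yoshiko is living and takes 1/18.
Mariko predeceased; the 1/3 allotted to Mariko's branch passes to Mariko's issue by representation.
The 1/3 is divided into 2 equal shares of 1/6 among Akira, Chiyo.
Akira is living and takes 1/6.
Chiyo is living and takes 1/6.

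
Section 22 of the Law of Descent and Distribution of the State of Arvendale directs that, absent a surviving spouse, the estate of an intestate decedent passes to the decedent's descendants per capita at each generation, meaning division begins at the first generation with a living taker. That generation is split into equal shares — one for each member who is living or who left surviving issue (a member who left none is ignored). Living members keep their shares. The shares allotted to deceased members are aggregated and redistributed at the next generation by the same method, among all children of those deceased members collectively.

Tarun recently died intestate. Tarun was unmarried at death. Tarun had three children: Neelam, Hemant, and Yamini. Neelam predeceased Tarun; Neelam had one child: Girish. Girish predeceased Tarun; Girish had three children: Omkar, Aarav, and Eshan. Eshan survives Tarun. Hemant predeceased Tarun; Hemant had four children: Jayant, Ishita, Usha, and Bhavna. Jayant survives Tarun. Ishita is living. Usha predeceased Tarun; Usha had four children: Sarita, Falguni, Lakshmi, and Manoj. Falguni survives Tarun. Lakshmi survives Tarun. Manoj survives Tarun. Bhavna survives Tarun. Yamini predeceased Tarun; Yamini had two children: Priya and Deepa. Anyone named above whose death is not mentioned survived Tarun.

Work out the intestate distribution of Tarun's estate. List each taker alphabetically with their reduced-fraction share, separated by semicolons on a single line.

Aarav 2/49; Bhavna 1/7; Deepa 1/7; Eshan 2/49; Falguni 2/49; Ishita 1/7; Jayant 1/7; Lakshmi 2/49; Manoj 2/49; Omkar 2/49; Priya 1/7; Sarita 2/49

There is no surviving spouse, so the entire estate passes to Tarun's descendants per capita at each generation.
No one at generation 1 (Neelam, Hemant, Yamini) is living; moving to the next generation.
At generation 2 (Girish, Jayant, Ishita, Usha, Bhavna, Priya, Deepa) there are 7 shares of (1)/7 = 1/7 each.
Living: Jayant, Ishita, Bhavna, Priya, and Deepa — each takes 1/7.
Deceased: Girish and Usha. Their combined 2/7 is pooled and carried to generation 3.
At generation 3 (Omkar, Aarav, Eshan, Sarita, Falguni, Lakshmi, Manoj) there are 7 shares of (2/7)/7 = 2/49 each.
Living: Omkar, Aarav, Eshan, Sarita, Falguni, Lakshmi, and Manoj — each takes 2/49.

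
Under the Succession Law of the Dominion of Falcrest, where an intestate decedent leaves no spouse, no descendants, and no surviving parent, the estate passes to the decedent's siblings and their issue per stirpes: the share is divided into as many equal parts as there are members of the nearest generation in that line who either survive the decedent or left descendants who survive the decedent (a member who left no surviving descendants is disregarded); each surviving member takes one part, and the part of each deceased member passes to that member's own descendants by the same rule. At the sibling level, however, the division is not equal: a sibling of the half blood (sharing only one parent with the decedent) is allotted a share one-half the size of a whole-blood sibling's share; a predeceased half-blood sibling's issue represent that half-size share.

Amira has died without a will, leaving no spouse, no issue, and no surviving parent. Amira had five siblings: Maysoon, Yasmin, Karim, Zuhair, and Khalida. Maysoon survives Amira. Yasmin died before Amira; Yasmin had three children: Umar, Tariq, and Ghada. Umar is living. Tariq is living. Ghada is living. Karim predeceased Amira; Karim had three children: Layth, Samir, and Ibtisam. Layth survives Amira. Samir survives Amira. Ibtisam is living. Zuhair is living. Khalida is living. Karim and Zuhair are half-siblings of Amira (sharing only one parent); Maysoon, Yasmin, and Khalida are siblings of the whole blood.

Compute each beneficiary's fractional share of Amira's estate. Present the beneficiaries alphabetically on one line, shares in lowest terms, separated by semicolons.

Ghada 1/12; Ibtisam 1/24; Khalida 1/4; Layth 1/24; Maysoon 1/4; Samir 1/24; Tariq 1/12; Umar 1/12; Zuhair 1/8

No spouse, descendants, or parent survives, so the estate passes to Amira's siblings per stirpes.
Half-blood siblings count for one-half the weight of whole-blood siblings at the initial division.
Dividing 1 in proportion to weights (total weight 4): Maysoon (weight 1) → 1/4; Yasmin (weight 1) → 1/4; Karim (weight 1/2) → 1/8; Zuhair (weight 1/2) → 1/8; Khalida (weight 1) → 1/4.
Maysoon is living and takes 1/4.
Yasmin predeceased; the 1/4 allotted to Yasmin's branch passes to Yasmin's issue by representation.
The 1/4 is divided into 3 equal shares of 1/12 among Umar, Tariq, Ghada.
Umar is living and takes 1/12.
Tariq is living and takes 1/12.
Ghada is living and takes 1/12.
Karim predeceased; the 1/8 allotted to Karim's branch passes to Karim's issue by representation.
The 1/8 is divided into 3 equal shares of 1/24 among Layth, Samir, Ibtisam.
Layth is living and takes 1/24.
Samir is living and takes 1/24.
Ibtisam is living and takes 1/24.
Zuhair is living and takes 1/8.
Khalida is living and takes 1/4.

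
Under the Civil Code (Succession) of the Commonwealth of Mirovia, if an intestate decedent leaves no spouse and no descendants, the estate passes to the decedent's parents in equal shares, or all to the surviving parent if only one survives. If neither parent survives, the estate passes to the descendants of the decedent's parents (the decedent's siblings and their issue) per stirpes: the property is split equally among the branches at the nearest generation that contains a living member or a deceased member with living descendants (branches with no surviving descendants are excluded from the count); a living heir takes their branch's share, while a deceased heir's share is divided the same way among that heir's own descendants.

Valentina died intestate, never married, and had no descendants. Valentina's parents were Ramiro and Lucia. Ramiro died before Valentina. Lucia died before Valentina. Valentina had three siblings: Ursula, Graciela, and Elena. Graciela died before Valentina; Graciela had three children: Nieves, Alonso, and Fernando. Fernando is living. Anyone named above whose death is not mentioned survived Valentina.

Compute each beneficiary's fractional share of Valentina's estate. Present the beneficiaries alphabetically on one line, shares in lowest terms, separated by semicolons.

Neither parent survives and there are no descendants, so the estate passes to Valentina's siblings and their issue per stirpes.
The estate is divided into 3 equal shares of 1/3 among Ursula, Graciela, Elena.
Ursula is living and takes 1/3.
Graciela predeceased; the 1/3 allotted to Graciela's branch passes to Graciela's issue by representation.
The 1/3 is divided into 3 equal shares of 1/9 among Nieves, Alonso, Fernando.
Nieves is living and takes 1/9.
Alonso is living and takes 1/9.
Fernando is living and takes 1/9.
Elena is living and takes 1/3.

Alonso 1/9; Elena 1/3; Fernando 1/9; Nieves 1/9; Ursula 1/3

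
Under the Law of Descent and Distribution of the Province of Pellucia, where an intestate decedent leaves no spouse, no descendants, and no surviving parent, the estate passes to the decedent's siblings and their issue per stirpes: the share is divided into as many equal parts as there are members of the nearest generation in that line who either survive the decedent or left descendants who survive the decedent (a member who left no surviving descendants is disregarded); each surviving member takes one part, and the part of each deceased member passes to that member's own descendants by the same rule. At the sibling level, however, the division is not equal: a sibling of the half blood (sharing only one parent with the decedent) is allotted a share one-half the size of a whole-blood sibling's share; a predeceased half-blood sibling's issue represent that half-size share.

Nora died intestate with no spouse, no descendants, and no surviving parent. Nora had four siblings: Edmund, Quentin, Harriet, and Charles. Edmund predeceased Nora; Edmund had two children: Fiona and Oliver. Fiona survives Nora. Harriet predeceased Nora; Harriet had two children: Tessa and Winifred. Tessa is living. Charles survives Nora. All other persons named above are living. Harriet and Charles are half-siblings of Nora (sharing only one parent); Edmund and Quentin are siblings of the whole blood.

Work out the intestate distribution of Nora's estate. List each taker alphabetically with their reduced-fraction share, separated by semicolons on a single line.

No spouse, descendants, or parent survives, so the estate passes to Nora's siblings per stirpes.
Half-blood siblings count for one-half the weight of whole-blood siblings at the initial division.
Dividing 1 in proportion to weights (total weight 3): Edmund (weight 1) → 1/3; Quentin (weight 1) → 1/3; Harriet (weight 1/2) → 1/6; Charles (weight 1/2) → 1/6.
Edmund predeceased; the 1/3 allotted to Edmund's branch passes to Edmund's issue by representation.
The 1/3 is divided into 2 equal shares of 1/6 among Fiona, Oliver.
Fiona is living and takes 1/6.
Oliver is living and takes 1/6.
Quentin is living and takes 1/3.
Harriet predeceased; the 1/6 allotted to Harriet's branch passes to Harriet's issue by representation.
The 1/6 is divided into 2 equal shares of 1/12 among Tessa, Winifred.
Tessa is living and takes 1/12.
Winifred is living and takes 1/12.
Charles is living and takes 1/6.

Charles 1/6; Fiona 1/6; Oliver 1/6; Quentin 1/3; Tessa 1/12; Winifred 1/12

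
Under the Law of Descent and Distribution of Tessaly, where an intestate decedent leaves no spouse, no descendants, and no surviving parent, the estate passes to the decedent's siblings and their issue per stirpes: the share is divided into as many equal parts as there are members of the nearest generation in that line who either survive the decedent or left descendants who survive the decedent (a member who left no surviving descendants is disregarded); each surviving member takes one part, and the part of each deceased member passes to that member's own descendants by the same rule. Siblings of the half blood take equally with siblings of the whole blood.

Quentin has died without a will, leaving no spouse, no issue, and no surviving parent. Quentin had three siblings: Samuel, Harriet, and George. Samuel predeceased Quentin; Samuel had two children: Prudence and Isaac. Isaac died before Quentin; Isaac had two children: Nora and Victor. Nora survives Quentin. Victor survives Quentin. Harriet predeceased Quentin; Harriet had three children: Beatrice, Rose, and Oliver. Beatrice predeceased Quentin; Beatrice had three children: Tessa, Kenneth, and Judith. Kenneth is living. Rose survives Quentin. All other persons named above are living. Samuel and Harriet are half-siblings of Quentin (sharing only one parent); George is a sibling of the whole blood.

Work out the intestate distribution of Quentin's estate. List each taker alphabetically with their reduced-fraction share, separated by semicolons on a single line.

George 1/3; Judith 1/27; Kenneth 1/27; Nora 1/12; Oliver 1/9; Prudence 1/6; Rose 1/9; Tessa 1/27; Victor 1/12

No spouse, descendants, or parent survives, so the estate passes to Quentin's siblings per stirpes.
Half-blood and whole-blood siblings take equally under the stated rule.
The estate is divided into 3 equal shares of 1/3 among Samuel, Harriet, George.
Samuel predeceased; the 1/3 allotted to Samuel's branch passes to Samuel's issue by representation.
The 1/3 is divided into 2 equal shares of 1/6 among Prudence, Isaac.
Prudence is living and takes 1/6.
Isaac predeceased; the 1/6 allotted to Isaac's branch passes to Isaac's issue by representation.
The 1/6 is divided into 2 equal shares of 1/12 among Nora, Victor.
Nora is living and takes 1/12.
Victor is living and takes 1/12.
Harriet predeceased; the 1/3 allotted to Harriet's branch passes to Harriet's issue by representation.
The 1/3 is divided into 3 equal shares of 1/9 among Beatrice, Rose, Oliver.
Beatrice predeceased; the 1/9 allotted to Beatrice's branch passes to Beatrice's issue by representation.
The 1/9 is divided into 3 equal shares of 1/27 among Tessa, Kenneth, Judith.
Tessa is living and takes 1/27.
Kenneth is living and takes 1/27.
Judith is living and takes 1/27.
Rose is living and takes 1/9.
Oliver is living and takes 1/9.
George is living and takes 1/3.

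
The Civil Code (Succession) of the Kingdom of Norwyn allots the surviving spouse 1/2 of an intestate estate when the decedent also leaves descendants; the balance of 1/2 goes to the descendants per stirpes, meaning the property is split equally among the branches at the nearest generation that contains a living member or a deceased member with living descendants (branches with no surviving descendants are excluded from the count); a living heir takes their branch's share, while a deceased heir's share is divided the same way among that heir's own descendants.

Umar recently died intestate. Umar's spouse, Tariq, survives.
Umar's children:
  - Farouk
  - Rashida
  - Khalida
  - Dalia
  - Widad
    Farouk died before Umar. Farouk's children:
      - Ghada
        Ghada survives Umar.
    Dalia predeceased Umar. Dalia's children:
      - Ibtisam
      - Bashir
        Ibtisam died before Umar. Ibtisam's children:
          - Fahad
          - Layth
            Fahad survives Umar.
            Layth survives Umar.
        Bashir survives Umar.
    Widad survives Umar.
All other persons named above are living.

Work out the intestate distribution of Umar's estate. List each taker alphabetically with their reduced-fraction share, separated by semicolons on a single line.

Tariq, as surviving spouse, takes 1/2.
The remaining 1/2 passes to Umar's descendants per stirpes.
The 1/2 is divided into 5 equal shares of 1/10 among Farouk, Rashida, Khalida, Dalia, Widad.
Farouk predeceased; the 1/10 allotted to Farouk's branch passes to Farouk's issue by representation.
Ghada is the sole taker at this level and receives the full 1/10.
Rashida is living and takes 1/10.
Khalida is living and takes 1/10.
Dalia predeceased; the 1/10 allotted to Dalia's branch passes to Dalia's issue by representation.
The 1/10 is divided into 2 equal shares of 1/20 among Ibtisam, Bashir.
Ibtisam predeceased; the 1/20 allotted to Ibtisam's branch passes to Ibtisam's issue by representation.
The 1/20 is divided into 2 equal shares of 1/40 among Fahad, Layth.
Fahad is living and takes 1/40.
Layth is living and takes 1/40.
Bashir is living and takes 1/20.
Widad is living and takes 1/10.

Bashir 1/20; Fahad 1/40; Ghada 1/10; Khalida 1/10; Layth 1/40; Rashida 1/10; Tariq 1/2; Widad 1/10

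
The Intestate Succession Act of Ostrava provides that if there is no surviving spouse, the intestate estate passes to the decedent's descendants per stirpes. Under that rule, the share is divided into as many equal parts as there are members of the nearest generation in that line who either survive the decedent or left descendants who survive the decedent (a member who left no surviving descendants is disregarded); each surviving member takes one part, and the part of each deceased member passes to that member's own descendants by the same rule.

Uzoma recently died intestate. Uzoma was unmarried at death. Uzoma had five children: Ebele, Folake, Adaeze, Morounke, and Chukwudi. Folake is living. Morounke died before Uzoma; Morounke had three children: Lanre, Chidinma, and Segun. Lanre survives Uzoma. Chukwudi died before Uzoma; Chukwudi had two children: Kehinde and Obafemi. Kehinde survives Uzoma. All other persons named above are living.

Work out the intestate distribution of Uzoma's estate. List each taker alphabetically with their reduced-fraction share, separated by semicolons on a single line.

There is no surviving spouse, so the entire estate passes to Uzoma's descendants per stirpes.
The estate is divided into 5 equal shares of 1/5 among Ebele, Folake, Adaeze, Morounke, Chukwudi.
Ebele is living and takes 1/5.
Folake is living and takes 1/5.
Adaeze is living and takes 1/5.
Morounke predeceased; the 1/5 allotted to Morounke's branch passes to Morounke's issue by representation.
The 1/5 is divided into 3 equal shares of 1/15 among Lanre, Chidinma, Segun.
Lanre is living and takes 1/15.
Chidinma is living and takes 1/15.
Segun is living and takes 1/15.
Chukwudi predeceased; the 1/5 allotted to Chukwudi's branch passes to Chukwudi's issue by representation.
The 1/5 is divided into 2 equal shares of 1/10 among Kehinde, Obafemi.
Kehinde is living and takes 1/10.
Obafemi is living and takes 1/10.

Adaeze 1/5; Chidinma 1/15; Ebele 1/5; Folake 1/5; Kehinde 1/10; Lanre 1/15; Obafemi 1/10; Segun 1/15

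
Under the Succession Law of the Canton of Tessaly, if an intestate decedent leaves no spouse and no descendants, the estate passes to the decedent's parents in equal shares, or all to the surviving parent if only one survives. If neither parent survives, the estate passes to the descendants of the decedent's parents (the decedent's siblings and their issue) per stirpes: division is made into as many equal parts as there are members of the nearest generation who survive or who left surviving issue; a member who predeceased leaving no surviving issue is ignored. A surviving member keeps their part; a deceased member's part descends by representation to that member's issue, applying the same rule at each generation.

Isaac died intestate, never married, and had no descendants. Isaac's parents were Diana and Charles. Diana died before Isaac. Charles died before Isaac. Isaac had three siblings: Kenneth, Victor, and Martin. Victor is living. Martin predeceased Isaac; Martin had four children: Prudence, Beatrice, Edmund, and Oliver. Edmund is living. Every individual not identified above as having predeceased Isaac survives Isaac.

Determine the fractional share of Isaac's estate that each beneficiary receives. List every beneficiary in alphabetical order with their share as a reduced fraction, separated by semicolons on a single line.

Neither parent survives and there are no descendants, so the estate passes to Isaac's siblings and their issue per stirpes.
The estate is divided into 3 equal shares of 1/3 among Kenneth, Victor, Martin.
Kenneth is living and takes 1/3.
Victor is living and takes 1/3.
Martin predeceased; the 1/3 allotted to Martin's branch passes to Martin's issue by representation.
The 1/3 is divided into 4 equal shares of 1/12 among Prudence, Beatrice, Edmund, Oliver.
Prudence is living and takes 1/12.
Beatrice is living and takes 1/12.
Edmund is living and takes 1/12.
Oliver is living and takes 1/12.

Beatrice 1/12; Edmund 1/12; Kenneth 1/3; Oliver 1/12; Prudence 1/12; Victor 1/3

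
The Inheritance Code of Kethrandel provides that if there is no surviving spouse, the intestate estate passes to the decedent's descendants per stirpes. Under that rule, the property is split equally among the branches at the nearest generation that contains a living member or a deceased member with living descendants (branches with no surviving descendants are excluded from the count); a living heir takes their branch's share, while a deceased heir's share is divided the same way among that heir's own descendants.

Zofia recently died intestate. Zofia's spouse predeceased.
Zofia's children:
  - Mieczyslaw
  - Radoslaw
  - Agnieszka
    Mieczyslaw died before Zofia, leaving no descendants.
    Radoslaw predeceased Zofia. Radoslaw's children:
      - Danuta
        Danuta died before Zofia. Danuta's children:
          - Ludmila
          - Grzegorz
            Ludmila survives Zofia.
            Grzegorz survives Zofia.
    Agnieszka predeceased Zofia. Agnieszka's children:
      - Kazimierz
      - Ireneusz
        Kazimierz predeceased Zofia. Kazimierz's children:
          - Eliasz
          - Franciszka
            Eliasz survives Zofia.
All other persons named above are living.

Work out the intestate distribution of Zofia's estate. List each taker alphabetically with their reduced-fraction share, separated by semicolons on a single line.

Eliasz 1/8; Franciszka 1/8; Grzegorz 1/4; Ireneusz 1/4; Ludmila 1/4

There is no surviving spouse, so the entire estate passes to Zofia's descendants per stirpes.
Mieczyslaw left no surviving issue, so that branch lapses and is disregarded.
The estate is divided into 2 equal shares of 1/2 among Radoslaw, Agnieszka.
Radoslaw predeceased; the 1/2 allotted to Radoslaw's branch passes to Radoslaw's issue by representation.
Danuta's line is the sole branch at this level, so the full 1/2 passes to Danuta's issue by representation.
The 1/2 is divided into 2 equal shares of 1/4 among Ludmila, Grzegorz.
Ludmila is living and takes 1/4.
Grzegorz is living and takes 1/4.
Agnieszka predeceased; the 1/2 allotted to Agnieszka's branch passes to Agnieszka's issue by representation.
The 1/2 is divided into 2 equal shares of 1/4 among Kazimierz, Ireneusz.
Kazimierz predeceased; the 1/4 allotted to Kazimierz's branch passes to Kazimierz's issue by representation.
The 1/4 is divided into 2 equal shares of 1/8 among Eliasz, Franciszka.
Eliasz is living and takes 1/8.
Franciszka is living and takes 1/8.
Ireneusz is living and takes 1/4.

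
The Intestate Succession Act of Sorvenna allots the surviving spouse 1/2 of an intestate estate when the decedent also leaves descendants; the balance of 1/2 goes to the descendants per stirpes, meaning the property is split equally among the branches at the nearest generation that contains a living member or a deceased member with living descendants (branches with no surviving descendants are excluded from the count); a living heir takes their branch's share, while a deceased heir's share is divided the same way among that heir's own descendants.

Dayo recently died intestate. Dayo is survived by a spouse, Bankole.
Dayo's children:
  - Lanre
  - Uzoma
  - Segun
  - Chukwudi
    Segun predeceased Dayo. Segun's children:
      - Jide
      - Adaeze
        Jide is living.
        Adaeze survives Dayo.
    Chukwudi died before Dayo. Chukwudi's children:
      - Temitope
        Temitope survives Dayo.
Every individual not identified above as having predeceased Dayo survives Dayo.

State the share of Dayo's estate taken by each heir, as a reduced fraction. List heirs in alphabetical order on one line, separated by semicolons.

Bankole, as surviving spouse, takes 1/2.
The remaining 1/2 passes to Dayo's descendants per stirpes.
The 1/2 is divided into 4 equal shares of 1/8 among Lanre, Uzoma, Segun, Chukwudi.
Lanre is living and takes 1/8.
Uzoma is living and takes 1/8.
Segun predeceased; the 1/8 allotted to Segun's branch passes to Segun's issue by representation.
The 1/8 is divided into 2 equal shares of 1/16 among Jide, Adaeze.
Jide is living and takes 1/16.
Adaeze is living and takes 1/16.
Chukwudi predeceased; the 1/8 allotted to Chukwudi's branch passes to Chukwudi's issue by representation.
Temitope is the sole taker at this level and receives the full 1/8.

Adaeze 1/16; Bankole 1/2; Jide 1/16; Lanre 1/8; Temitope 1/8; Uzoma 1/8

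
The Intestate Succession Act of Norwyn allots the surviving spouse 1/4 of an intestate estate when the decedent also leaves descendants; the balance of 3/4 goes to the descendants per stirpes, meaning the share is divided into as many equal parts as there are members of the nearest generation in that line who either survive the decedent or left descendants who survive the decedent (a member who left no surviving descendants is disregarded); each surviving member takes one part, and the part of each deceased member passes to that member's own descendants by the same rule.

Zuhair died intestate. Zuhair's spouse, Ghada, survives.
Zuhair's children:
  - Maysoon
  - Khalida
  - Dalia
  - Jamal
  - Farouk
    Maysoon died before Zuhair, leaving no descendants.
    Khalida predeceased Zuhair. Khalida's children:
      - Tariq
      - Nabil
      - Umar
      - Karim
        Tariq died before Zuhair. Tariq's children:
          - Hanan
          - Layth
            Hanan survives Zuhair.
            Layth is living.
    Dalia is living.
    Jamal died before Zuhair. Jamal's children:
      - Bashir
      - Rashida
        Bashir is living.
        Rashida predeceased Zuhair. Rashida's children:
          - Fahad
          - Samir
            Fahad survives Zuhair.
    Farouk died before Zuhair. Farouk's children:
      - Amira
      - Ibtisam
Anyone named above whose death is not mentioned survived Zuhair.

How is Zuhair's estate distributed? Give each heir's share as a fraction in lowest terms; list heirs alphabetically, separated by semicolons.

Ghada, as surviving spouse, takes 1/4.
The remaining 3/4 passes to Zuhair's descendants per stirpes.
Maysoon left no surviving issue, so that branch lapses and is disregarded.
The 3/4 is divided into 4 equal shares of 3/16 among Khalida, Dalia, Jamal, Farouk.
Khalida predeceased; the 3/16 allotted to Khalida's branch passes to Khalida's issue by representation.
The 3/16 is divided into 4 equal shares of 3/64 among Tariq, Nabil, Umar, Karim.
Tariq predeceased; the 3/64 allotted to Tariq's branch passes to Tariq's issue by representation.
The 3/64 is divided into 2 equal shares of 3/128 among Hanan, Layth.
Hanan is living and takes 3/128.
Layth is living and takes 3/128.
Nabil is living and takes 3/64.
Umar is living and takes 3/64.
Karim is living and takes 3/64.
Dalia is living and takes 3/16.
Jamal predeceased; the 3/16 allotted to Jamal's branch passes to Jamal's issue by representation.
The 3/16 is divided into 2 equal shares of 3/32 among Bashir, Rashida.
Bashir is living and takes 3/32.
Rashida predeceased; the 3/32 allotted to Rashida's branch passes to Rashida's issue by representation.
The 3/32 is divided into 2 equal shares of 3/64 among Fahad, Samir.
Fahad is living and takes 3/64.
Samir is living and takes 3/64.
Farouk predeceased; the 3/16 allotted to Farouk's branch passes to Farouk's issue by representation.
The 3/16 is divided into 2 equal shares of 3/32 among Amira, Ibtisam.
Amira is living and takes 3/32.
Ibtisam is living and takes 3/32.

Amira 3/32; Bashir 3/32; Dalia 3/16; Fahad 3/64; Ghada 1/4; Hanan 3/128; Ibtisam 3/32; Karim 3/64; Layth 3/128; Nabil 3/64; Samir 3/64; Umar 3/64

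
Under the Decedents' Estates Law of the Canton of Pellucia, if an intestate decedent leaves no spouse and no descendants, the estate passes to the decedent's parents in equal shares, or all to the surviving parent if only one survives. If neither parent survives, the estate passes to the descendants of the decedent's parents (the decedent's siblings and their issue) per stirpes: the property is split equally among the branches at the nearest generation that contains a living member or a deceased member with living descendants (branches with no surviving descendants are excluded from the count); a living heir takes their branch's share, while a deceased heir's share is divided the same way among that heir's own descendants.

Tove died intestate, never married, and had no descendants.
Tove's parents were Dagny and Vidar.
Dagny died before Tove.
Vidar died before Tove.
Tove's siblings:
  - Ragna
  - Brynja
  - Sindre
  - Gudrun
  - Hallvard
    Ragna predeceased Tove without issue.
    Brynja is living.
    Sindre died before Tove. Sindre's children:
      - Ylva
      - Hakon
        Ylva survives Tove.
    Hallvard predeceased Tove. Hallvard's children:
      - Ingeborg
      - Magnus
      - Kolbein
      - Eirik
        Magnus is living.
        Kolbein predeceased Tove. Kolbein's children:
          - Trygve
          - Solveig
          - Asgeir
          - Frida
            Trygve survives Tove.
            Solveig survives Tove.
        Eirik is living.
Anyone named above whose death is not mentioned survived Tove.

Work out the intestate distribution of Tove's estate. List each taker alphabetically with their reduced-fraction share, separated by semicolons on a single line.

Neither parent survives and there are no descendants, so the estate passes to Tove's siblings and their issue per stirpes.
Ragna left no surviving issue, so that branch lapses and is disregarded.
The estate is divided into 4 equal shares of 1/4 among Brynja, Sindre, Gudrun, Hallvard.
Brynja is living and takes 1/4.
Sindre predeceased; the 1/4 allotted to Sindre's branch passes to Sindre's issue by representation.
The 1/4 is divided into 2 equal shares of 1/8 among Ylva, Hakon.
Ylva is living and takes 1/8.
Hakon is living and takes 1/8.
Gudrun is living and takes 1/4.
Hallvard predeceased; the 1/4 allotted to Hallvard's branch passes to Hallvard's issue by representation.
The 1/4 is divided into 4 equal shares of 1/16 among Ingeborg, Magnus, Kolbein, Eirik.
Ingeborg is living and takes 1/16.
Magnus is living and takes 1/16.
Kolbein predeceased; the 1/16 allotted to Kolbein's branch passes to Kolbein's issue by representation.
The 1/16 is divided into 4 equal shares of 1/64 among Trygve, Solveig, Asgeir, Frida.
Trygve is living and takes 1/64.
Solveig is living and takes 1/64.
Asgeir is living and takes 1/64.
Frida is living and takes 1/64.
Eirik is living and takes 1/16.

Asgeir 1/64; Brynja 1/4; Eirik 1/16; Frida 1/64; Gudrun 1/4; Hakon 1/8; Ingeborg 1/16; Magnus 1/16; Solveig 1/64; Trygve 1/64; Ylva 1/8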